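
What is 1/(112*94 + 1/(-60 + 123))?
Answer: 63/663265 ≈ 9.4985e-5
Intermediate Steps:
1/(112*94 + 1/(-60 + 123)) = 1/(10528 + 1/63) = 1/(663265/63) = 63/663265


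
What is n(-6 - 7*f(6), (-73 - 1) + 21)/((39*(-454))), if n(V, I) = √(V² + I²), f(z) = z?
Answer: -√5113/17706 ≈ -0.0040385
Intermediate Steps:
n(V, I) = √(I² + V²)
n(-6 - 7*f(6), (-73 - 1) + 21)/((39*(-454))) = √(((-73 - 1) + 21)² + (-6 - 7*6)²)/((39*(-454))) = √((-74 + 21)² + (-6 - 42)²)/(-17706) = √((-53)² + (-48)²)*(-1/17706) = √(2809 + 2304)*(-1/17706) = √5113*(-1/17706) = -√5113/17706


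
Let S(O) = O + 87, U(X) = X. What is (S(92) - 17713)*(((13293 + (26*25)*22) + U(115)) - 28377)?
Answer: 11730246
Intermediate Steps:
S(O) = 87 + O
(S(92) - 17713)*(((13293 + (26*25)*22) + U(115)) - 28377) = ((87 + 92) - 17713)*(((13293 + (26*25)*22) + 115) - 28377) = (179 - 17713)*(((13293 + 650*22) + 115) - 28377) = -17534*(((13293 + 14300) + 115) - 28377) = -17534*((27593 + 115) - 28377) = -17534*(27708 - 28377) = -17534*(-669) = 11730246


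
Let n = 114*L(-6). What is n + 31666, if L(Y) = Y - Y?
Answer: 31666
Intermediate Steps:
L(Y) = 0
n = 0 (n = 114*0 = 0)
n + 31666 = 0 + 31666 = 31666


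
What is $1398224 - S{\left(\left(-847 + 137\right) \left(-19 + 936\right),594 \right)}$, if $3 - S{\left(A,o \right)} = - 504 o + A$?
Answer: $447775$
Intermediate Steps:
$S{\left(A,o \right)} = 3 - A + 504 o$ ($S{\left(A,o \right)} = 3 - \left(- 504 o + A\right) = 3 - \left(A - 504 o\right) = 3 - A + 504 o$)
$1398224 - S{\left(\left(-847 + 137\right) \left(-19 + 936\right),594 \right)} = 1398224 - \left(3 - \left(-847 + 137\right) \left(-19 + 936\right) + 504 \cdot 594\right) = 1398224 - \left(3 - \left(-710\right) 917 + 299376\right) = 1398224 - \left(3 - -651070 + 299376\right) = 1398224 - \left(3 + 651070 + 299376\right) = 1398224 - 950449 = 447775$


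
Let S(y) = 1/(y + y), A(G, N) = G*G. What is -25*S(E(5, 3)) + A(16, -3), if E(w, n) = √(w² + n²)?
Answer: 256 - 25*√34/68 ≈ 253.86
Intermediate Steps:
E(w, n) = √(n² + w²)
A(G, N) = G²
S(y) = 1/(2*y)
-25*S(E(5, 3)) + A(16, -3) = -25/(2*(√(3² + 5²))) + 16² = -25/(2*(√(9 + 25))) + 256 = -25/(2*(√34)) + 256 = -25*√34/34/2 + 256 = -25*√34/68 + 256 = 256 - 25*√34/68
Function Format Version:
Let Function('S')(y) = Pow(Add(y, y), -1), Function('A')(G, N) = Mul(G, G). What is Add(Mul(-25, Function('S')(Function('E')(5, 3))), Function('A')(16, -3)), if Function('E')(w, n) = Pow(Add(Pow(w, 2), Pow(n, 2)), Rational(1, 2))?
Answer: Add(256, Mul(Rational(-25, 68), Pow(34, Rational(1, 2)))) ≈ 253.86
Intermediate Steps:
Function('E')(w, n) = Pow(Add(Pow(n, 2), Pow(w, 2)), Rational(1, 2))
Function('A')(G, N) = Pow(G, 2)
Function('S')(y) = Mul(Rational(1, 2), Pow(y, -1)) (Function('S')(y) = Pow(Mul(2, y), -1) = Mul(Rational(1, 2), Pow(y, -1)))
Add(Mul(-25, Function('S')(Function('E')(5, 3))), Function('A')(16, -3)) = Add(Mul(-25, Mul(Rational(1, 2), Pow(Pow(Add(Pow(3, 2), Pow(5, 2)), Rational(1, 2)), -1))), Pow(16, 2)) = Add(Mul(-25, Mul(Rational(1, 2), Pow(Pow(Add(9, 25), Rational(1, 2)), -1))), 256) = Add(Mul(-25, Mul(Rational(1, 2), Pow(Pow(34, Rational(1, 2)), -1))), 256) = Add(Mul(-25, Mul(Rational(1, 2), Mul(Rational(1, 34), Pow(34, Rational(1, 2))))), 256) = Add(Mul(-25, Mul(Rational(1, 68), Pow(34, Rational(1, 2)))), 256) = Add(Mul(Rational(-25, 68), Pow(34, Rational(1, 2))), 256) = Add(256, Mul(Rational(-25, 68), Pow(34, Rational(1, 2))))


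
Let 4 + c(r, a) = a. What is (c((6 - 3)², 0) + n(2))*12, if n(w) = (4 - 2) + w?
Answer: 0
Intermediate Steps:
n(w) = 2 + w
c(r, a) = -4 + a
(c((6 - 3)², 0) + n(2))*12 = ((-4 + 0) + (2 + 2))*12 = (-4 + 4)*12 = 0*12 = 0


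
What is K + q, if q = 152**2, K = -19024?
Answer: 4080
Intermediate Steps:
q = 23104
K + q = -19024 + 23104 = 4080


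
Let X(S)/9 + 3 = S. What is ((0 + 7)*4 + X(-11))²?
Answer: 9604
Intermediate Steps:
X(S) = -27 + 9*S
((0 + 7)*4 + X(-11))² = ((0 + 7)*4 + (-27 + 9*(-11)))² = (7*4 + (-27 - 99))² = (28 - 126)² = (-98)² = 9604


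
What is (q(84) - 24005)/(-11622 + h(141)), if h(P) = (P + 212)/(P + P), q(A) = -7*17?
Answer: 6802968/3277051 ≈ 2.0759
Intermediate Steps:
q(A) = -119
h(P) = (212 + P)/(2*P) (h(P) = (212 + P)/((2*P)) = (212 + P)*(1/(2*P)) = (212 + P)/(2*P))
(q(84) - 24005)/(-11622 + h(141)) = (-119 - 24005)/(-11622 + (½)*(212 + 141)/141) = -24124/(-11622 + (½)*(1/141)*353) = -24124/(-11622 + 353/282) = -24124/(-3277051/282) = -24124*(-282/3277051) = 6802968/3277051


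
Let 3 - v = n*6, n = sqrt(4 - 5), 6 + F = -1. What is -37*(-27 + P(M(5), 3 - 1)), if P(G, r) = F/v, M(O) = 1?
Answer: 15244/15 + 518*I/15 ≈ 1016.3 + 34.533*I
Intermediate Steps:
F = -7 (F = -6 - 1 = -7)
n = I (n = sqrt(-1) = I ≈ 1.0*I)
v = 3 - 6*I (v = 3 - I*6 = 3 - 6*I ≈ 3.0 - 6.0*I)
P(G, r) = -7*(3 + 6*I)/45
-37*(-27 + P(M(5), 3 - 1)) = -37*(-27 + (-7/15 - 14*I/15)) = -37*(-412/15 - 14*I/15) = 15244/15 + 518*I/15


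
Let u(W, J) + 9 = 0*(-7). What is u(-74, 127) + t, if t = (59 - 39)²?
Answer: 391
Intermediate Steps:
u(W, J) = -9 (u(W, J) = -9 + 0*(-7) = -9 + 0 = -9)
t = 400 (t = 20² = 400)
u(-74, 127) + t = -9 + 400 = 391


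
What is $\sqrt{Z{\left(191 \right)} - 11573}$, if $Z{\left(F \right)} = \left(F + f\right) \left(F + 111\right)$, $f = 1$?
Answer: $\sqrt{46411} \approx 215.43$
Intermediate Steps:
$Z{\left(F \right)} = \left(1 + F\right) \left(111 + F\right)$ ($Z{\left(F \right)} = \left(F + 1\right) \left(F + 111\right) = \left(1 + F\right) \left(111 + F\right)$)
$\sqrt{Z{\left(191 \right)} - 11573} = \sqrt{\left(111 + 191^{2} + 112 \cdot 191\right) - 11573} = \sqrt{\left(111 + 36481 + 21392\right) - 11573} = \sqrt{57984 - 11573} = \sqrt{46411}$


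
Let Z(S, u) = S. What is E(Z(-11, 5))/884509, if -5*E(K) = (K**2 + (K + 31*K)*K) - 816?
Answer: -3177/4422545 ≈ -0.00071836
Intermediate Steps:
E(K) = 816/5 - 33*K**2/5 (E(K) = -((K**2 + (K + 31*K)*K) - 816)/5 = -((K**2 + (32*K)*K) - 816)/5 = -((K**2 + 32*K**2) - 816)/5 = -(33*K**2 - 816)/5 = -(-816 + 33*K**2)/5 = 816/5 - 33*K**2/5)
E(Z(-11, 5))/884509 = (816/5 - 33/5*(-11)**2)/884509 = (816/5 - 33/5*121)*(1/884509) = (816/5 - 3993/5)*(1/884509) = -3177/5*1/884509 = -3177/4422545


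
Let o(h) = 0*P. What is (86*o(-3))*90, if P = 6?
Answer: 0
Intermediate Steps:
o(h) = 0 (o(h) = 0*6 = 0)
(86*o(-3))*90 = (86*0)*90 = 0*90 = 0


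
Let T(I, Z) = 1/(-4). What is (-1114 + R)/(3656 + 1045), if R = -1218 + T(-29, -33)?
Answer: -9329/18804 ≈ -0.49612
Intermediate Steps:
T(I, Z) = -¼
R = -4873/4 (R = -1218 - ¼ = -4873/4 ≈ -1218.3)
(-1114 + R)/(3656 + 1045) = (-1114 - 4873/4)/(3656 + 1045) = -9329/4/4701 = -9329/4*1/4701 = -9329/18804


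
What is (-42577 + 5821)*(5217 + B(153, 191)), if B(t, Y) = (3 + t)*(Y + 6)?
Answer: -1321341444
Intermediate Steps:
B(t, Y) = (3 + t)*(6 + Y)
(-42577 + 5821)*(5217 + B(153, 191)) = (-42577 + 5821)*(5217 + (18 + 3*191 + 6*153 + 191*153)) = -36756*(5217 + (18 + 573 + 918 + 29223)) = -36756*(5217 + 30732) = -36756*35949 = -1321341444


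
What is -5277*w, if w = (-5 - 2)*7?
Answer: 258573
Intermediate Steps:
w = -49 (w = -7*7 = -49)
-5277*w = -5277*(-49) = 258573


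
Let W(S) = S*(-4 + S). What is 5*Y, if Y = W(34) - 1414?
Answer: -1970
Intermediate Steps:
Y = -394 (Y = 34*(-4 + 34) - 1414 = 34*30 - 1414 = 1020 - 1414 = -394)
5*Y = 5*(-394) = -1970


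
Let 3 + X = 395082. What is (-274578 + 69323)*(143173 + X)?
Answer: -110478914260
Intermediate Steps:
X = 395079 (X = -3 + 395082 = 395079)
(-274578 + 69323)*(143173 + X) = (-274578 + 69323)*(143173 + 395079) = -205255*538252 = -110478914260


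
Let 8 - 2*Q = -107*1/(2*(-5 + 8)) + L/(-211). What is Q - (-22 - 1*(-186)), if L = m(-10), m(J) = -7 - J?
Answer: -382525/2532 ≈ -151.08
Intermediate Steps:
L = 3 (L = -7 - 1*(-10) = -7 + 10 = 3)
Q = 32723/2532 (Q = 4 - (-107*1/(2*(-5 + 8)) + 3/(-211))/2 = 4 - (-107/(2*3) + 3*(-1/211))/2 = 4 - (-107/6 - 3/211)/2 = 4 - ½*(-22595/1266) = 4 + 22595/2532 = 32723/2532 ≈ 12.924)
Q - (-22 - 1*(-186)) = 32723/2532 - (-22 - 1*(-186)) = 32723/2532 - (-22 + 186) = 32723/2532 - 1*164 = 32723/2532 - 164 = -382525/2532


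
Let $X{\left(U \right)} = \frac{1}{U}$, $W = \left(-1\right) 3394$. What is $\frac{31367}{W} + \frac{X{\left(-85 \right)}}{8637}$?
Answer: $- \frac{23027929609}{2491688130} \approx -9.2419$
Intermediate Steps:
$W = -3394$
$\frac{31367}{W} + \frac{X{\left(-85 \right)}}{8637} = \frac{31367}{-3394} + \frac{1}{\left(-85\right) 8637} = 31367 \left(- \frac{1}{3394}\right) - \frac{1}{734145} = - \frac{31367}{3394} - \frac{1}{734145} = - \frac{23027929609}{2491688130}$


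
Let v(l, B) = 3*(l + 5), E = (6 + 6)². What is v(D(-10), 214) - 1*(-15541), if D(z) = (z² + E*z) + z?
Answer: 11506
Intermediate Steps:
E = 144 (E = 12² = 144)
D(z) = z² + 145*z (D(z) = (z² + 144*z) + z = z² + 145*z)
v(l, B) = 15 + 3*l (v(l, B) = 3*(5 + l) = 15 + 3*l)
v(D(-10), 214) - 1*(-15541) = (15 + 3*(-10*(145 - 10))) - 1*(-15541) = (15 + 3*(-10*135)) + 15541 = (15 + 3*(-1350)) + 15541 = (15 - 4050) + 15541 = -4035 + 15541 = 11506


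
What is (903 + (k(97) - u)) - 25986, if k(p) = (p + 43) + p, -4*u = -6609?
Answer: -105993/4 ≈ -26498.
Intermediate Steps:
u = 6609/4 (u = -¼*(-6609) = 6609/4 ≈ 1652.3)
k(p) = 43 + 2*p (k(p) = (43 + p) + p = 43 + 2*p)
(903 + (k(97) - u)) - 25986 = (903 + ((43 + 2*97) - 1*6609/4)) - 25986 = (903 + ((43 + 194) - 6609/4)) - 25986 = (903 + (237 - 6609/4)) - 25986 = (903 - 5661/4) - 25986 = -2049/4 - 25986 = -105993/4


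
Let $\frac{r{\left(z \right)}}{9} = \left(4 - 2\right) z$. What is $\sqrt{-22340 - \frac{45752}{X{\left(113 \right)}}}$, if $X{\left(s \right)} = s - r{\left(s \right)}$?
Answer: $\frac{2 i \sqrt{20588023587}}{1921} \approx 149.39 i$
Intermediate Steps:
$r{\left(z \right)} = 18 z$ ($r{\left(z \right)} = 9 \left(4 - 2\right) z = 9 \cdot 2 z = 18 z$)
$X{\left(s \right)} = - 17 s$ ($X{\left(s \right)} = s - 18 s = - 17 s$)
$\sqrt{-22340 - \frac{45752}{X{\left(113 \right)}}} = \sqrt{-22340 - \frac{45752}{\left(-17\right) 113}} = \sqrt{-22340 - \frac{45752}{-1921}} = \sqrt{-22340 - - \frac{45752}{1921}} = \sqrt{-22340 + \frac{45752}{1921}} = \sqrt{- \frac{42869388}{1921}} = \frac{2 i \sqrt{20588023587}}{1921}$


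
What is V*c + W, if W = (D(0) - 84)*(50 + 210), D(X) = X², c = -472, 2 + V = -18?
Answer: -12400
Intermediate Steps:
V = -20 (V = -2 - 18 = -20)
W = -21840 (W = (0² - 84)*(50 + 210) = (0 - 84)*260 = -84*260 = -21840)
V*c + W = -20*(-472) - 21840 = 9440 - 21840 = -12400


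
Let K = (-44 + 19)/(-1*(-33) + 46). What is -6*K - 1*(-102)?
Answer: 8208/79 ≈ 103.90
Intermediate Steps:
K = -25/79 (K = -25/(33 + 46) = -25/79 ≈ -0.31646)
-6*K - 1*(-102) = -6*(-25/79) - 1*(-102) = 150/79 + 102 = 8208/79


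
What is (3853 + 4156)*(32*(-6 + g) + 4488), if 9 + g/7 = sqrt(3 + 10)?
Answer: 18260520 + 1794016*sqrt(13) ≈ 2.4729e+7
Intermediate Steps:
g = -63 + 7*sqrt(13) (g = -63 + 7*sqrt(3 + 10) = -63 + 7*sqrt(13) ≈ -37.761)
(3853 + 4156)*(32*(-6 + g) + 4488) = (3853 + 4156)*(32*(-6 + (-63 + 7*sqrt(13))) + 4488) = 8009*(32*(-69 + 7*sqrt(13)) + 4488) = 8009*((-2208 + 224*sqrt(13)) + 4488) = 8009*(2280 + 224*sqrt(13)) = 18260520 + 1794016*sqrt(13)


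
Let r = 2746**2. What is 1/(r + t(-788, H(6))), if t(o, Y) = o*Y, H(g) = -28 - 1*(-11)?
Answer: 1/7553912 ≈ 1.3238e-7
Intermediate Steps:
r = 7540516
H(g) = -17 (H(g) = -28 + 11 = -17)
t(o, Y) = Y*o
1/(r + t(-788, H(6))) = 1/(7540516 - 17*(-788)) = 1/(7540516 + 13396) = 1/7553912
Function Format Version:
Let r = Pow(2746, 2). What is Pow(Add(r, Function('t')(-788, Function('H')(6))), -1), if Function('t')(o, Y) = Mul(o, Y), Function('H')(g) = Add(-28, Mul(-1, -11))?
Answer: Rational(1, 7553912) ≈ 1.3238e-7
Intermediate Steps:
r = 7540516
Function('H')(g) = -17 (Function('H')(g) = Add(-28, 11) = -17)
Function('t')(o, Y) = Mul(Y, o)
Pow(Add(r, Function('t')(-788, Function('H')(6))), -1) = Pow(Add(7540516, Mul(-17, -788)), -1) = Pow(Add(7540516, 13396), -1) = Pow(7553912, -1) = Rational(1, 7553912)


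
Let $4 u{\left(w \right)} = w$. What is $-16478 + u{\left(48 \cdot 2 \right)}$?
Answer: $-16454$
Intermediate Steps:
$u{\left(w \right)} = \frac{w}{4}$
$-16478 + u{\left(48 \cdot 2 \right)} = -16478 + \frac{48 \cdot 2}{4} = -16478 + \frac{1}{4} \cdot 96 = -16478 + 24 = -16454$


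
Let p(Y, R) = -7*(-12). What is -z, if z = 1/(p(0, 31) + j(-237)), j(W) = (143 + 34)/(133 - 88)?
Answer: -15/1319 ≈ -0.011372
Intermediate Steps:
p(Y, R) = 84
j(W) = 59/15 (j(W) = 177/45 = 177*(1/45) = 59/15)
z = 15/1319 (z = 1/(84 + 59/15) = 1/(1319/15) = 15/1319 ≈ 0.011372)
-z = -1*15/1319 = -15/1319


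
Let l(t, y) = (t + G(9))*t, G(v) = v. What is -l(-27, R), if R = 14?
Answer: -486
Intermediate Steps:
l(t, y) = t*(9 + t) (l(t, y) = (t + 9)*t = (9 + t)*t = t*(9 + t))
-l(-27, R) = -(-27)*(9 - 27) = -(-27)*(-18) = -1*486 = -486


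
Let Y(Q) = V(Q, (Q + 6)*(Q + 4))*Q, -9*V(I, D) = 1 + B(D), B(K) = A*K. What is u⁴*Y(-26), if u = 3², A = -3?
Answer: -25000326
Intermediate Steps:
B(K) = -3*K
V(I, D) = -⅑ + D/3 (V(I, D) = -(1 - 3*D)/9 = -⅑ + D/3)
Y(Q) = Q*(-⅑ + (4 + Q)*(6 + Q)/3) (Y(Q) = (-⅑ + ((Q + 6)*(Q + 4))/3)*Q = (-⅑ + ((6 + Q)*(4 + Q))/3)*Q = (-⅑ + ((4 + Q)*(6 + Q))/3)*Q = (-⅑ + (4 + Q)*(6 + Q)/3)*Q = Q*(-⅑ + (4 + Q)*(6 + Q)/3))
u = 9
u⁴*Y(-26) = 9⁴*((⅑)*(-26)*(71 + 3*(-26)² + 30*(-26))) = 6561*((⅑)*(-26)*(71 + 3*676 - 780)) = 6561*((⅑)*(-26)*(71 + 2028 - 780)) = 6561*((⅑)*(-26)*1319) = 6561*(-34294/9) = -25000326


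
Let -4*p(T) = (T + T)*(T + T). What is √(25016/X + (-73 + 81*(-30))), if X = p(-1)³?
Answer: I*√27519 ≈ 165.89*I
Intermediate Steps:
p(T) = -T² (p(T) = -(T + T)*(T + T)/4 = -2*T*2*T/4 = -T²)
X = -1 (X = (-1*(-1)²)³ = (-1*1)³ = (-1)³ = -1)
√(25016/X + (-73 + 81*(-30))) = √(25016/(-1) + (-73 + 81*(-30))) = √(25016*(-1) + (-73 - 2430)) = √(-25016 - 2503) = √(-27519) = I*√27519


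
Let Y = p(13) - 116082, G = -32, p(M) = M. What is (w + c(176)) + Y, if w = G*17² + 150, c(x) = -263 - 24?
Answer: -125454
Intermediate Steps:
c(x) = -287
Y = -116069 (Y = 13 - 116082 = -116069)
w = -9098 (w = -32*17² + 150 = -32*289 + 150 = -9248 + 150 = -9098)
(w + c(176)) + Y = (-9098 - 287) - 116069 = -9385 - 116069 = -125454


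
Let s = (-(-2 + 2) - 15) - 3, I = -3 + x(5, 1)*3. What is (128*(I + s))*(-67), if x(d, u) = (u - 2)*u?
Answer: 205824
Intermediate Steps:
x(d, u) = u*(-2 + u) (x(d, u) = (-2 + u)*u = u*(-2 + u))
I = -6 (I = -3 + (1*(-2 + 1))*3 = -3 + (1*(-1))*3 = -3 - 1*3 = -3 - 3 = -6)
s = -18 (s = (-1*0 - 15) - 3 = (0 - 15) - 3 = -15 - 3 = -18)
(128*(I + s))*(-67) = (128*(-6 - 18))*(-67) = (128*(-24))*(-67) = -3072*(-67) = 205824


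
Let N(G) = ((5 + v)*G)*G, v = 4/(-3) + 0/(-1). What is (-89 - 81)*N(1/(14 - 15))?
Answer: -1870/3 ≈ -623.33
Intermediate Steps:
v = -4/3 (v = 4*(-⅓) + 0*(-1) = -4/3 + 0 = -4/3 ≈ -1.3333)
N(G) = 11*G²/3 (N(G) = ((5 - 4/3)*G)*G = (11*G/3)*G = 11*G²/3)
(-89 - 81)*N(1/(14 - 15)) = (-89 - 81)*(11*(1/(14 - 15))²/3) = -1870*(1/(-1))²/3 = -1870*(-1)²/3 = -1870/3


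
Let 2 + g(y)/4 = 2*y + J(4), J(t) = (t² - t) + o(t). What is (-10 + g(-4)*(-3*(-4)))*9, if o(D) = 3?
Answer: 2070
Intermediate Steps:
J(t) = 3 + t² - t (J(t) = (t² - t) + 3 = 3 + t² - t)
g(y) = 52 + 8*y (g(y) = -8 + 4*(2*y + (3 + 4² - 1*4)) = -8 + 4*(2*y + (3 + 16 - 4)) = -8 + 4*(2*y + 15) = -8 + 4*(15 + 2*y) = -8 + (60 + 8*y) = 52 + 8*y)
(-10 + g(-4)*(-3*(-4)))*9 = (-10 + (52 + 8*(-4))*(-3*(-4)))*9 = (-10 + (52 - 32)*12)*9 = (-10 + 20*12)*9 = (-10 + 240)*9 = 230*9 = 2070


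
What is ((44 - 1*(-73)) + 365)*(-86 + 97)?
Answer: 5302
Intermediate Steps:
((44 - 1*(-73)) + 365)*(-86 + 97) = ((44 + 73) + 365)*11 = (117 + 365)*11 = 482*11 = 5302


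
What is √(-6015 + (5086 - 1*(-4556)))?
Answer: 3*√403 ≈ 60.225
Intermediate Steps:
√(-6015 + (5086 - 1*(-4556))) = √(-6015 + (5086 + 4556)) = √(-6015 + 9642) = √3627 = 3*√403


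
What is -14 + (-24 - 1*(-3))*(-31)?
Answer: 637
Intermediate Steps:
-14 + (-24 - 1*(-3))*(-31) = -14 + (-24 + 3)*(-31) = -14 - 21*(-31) = -14 + 651 = 637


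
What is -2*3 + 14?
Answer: 8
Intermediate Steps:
-2*3 + 14 = -6 + 14 = 8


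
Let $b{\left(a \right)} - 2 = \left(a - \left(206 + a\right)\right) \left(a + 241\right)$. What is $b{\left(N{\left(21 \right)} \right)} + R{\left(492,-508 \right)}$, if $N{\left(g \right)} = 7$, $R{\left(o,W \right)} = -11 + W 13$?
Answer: $-57701$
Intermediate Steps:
$R{\left(o,W \right)} = -11 + 13 W$
$b{\left(a \right)} = -49644 - 206 a$ ($b{\left(a \right)} = 2 + \left(a - \left(206 + a\right)\right) \left(a + 241\right) = 2 - 206 \left(241 + a\right) = 2 - \left(49646 + 206 a\right) = -49644 - 206 a$)
$b{\left(N{\left(21 \right)} \right)} + R{\left(492,-508 \right)} = \left(-49644 - 1442\right) + \left(-11 + 13 \left(-508\right)\right) = \left(-49644 - 1442\right) - 6615 = -51086 - 6615 = -57701$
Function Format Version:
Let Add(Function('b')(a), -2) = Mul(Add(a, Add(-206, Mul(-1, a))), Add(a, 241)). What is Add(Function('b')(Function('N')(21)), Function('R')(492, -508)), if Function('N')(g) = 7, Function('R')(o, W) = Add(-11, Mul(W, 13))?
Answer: -57701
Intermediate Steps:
Function('R')(o, W) = Add(-11, Mul(13, W))
Function('b')(a) = Add(-49644, Mul(-206, a)) (Function('b')(a) = Add(2, Mul(Add(a, Add(-206, Mul(-1, a))), Add(a, 241))) = Add(2, Mul(-206, Add(241, a))) = Add(2, Add(-49646, Mul(-206, a))) = Add(-49644, Mul(-206, a)))
Add(Function('b')(Function('N')(21)), Function('R')(492, -508)) = Add(Add(-49644, Mul(-206, 7)), Add(-11, Mul(13, -508))) = Add(Add(-49644, -1442), Add(-11, -6604)) = Add(-51086, -6615) = -57701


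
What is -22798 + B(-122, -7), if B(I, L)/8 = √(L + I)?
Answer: -22798 + 8*I*√129 ≈ -22798.0 + 90.863*I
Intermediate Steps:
B(I, L) = 8*√(I + L) (B(I, L) = 8*√(L + I) = 8*√(I + L))
-22798 + B(-122, -7) = -22798 + 8*√(-122 - 7) = -22798 + 8*√(-129) = -22798 + 8*(I*√129) = -22798 + 8*I*√129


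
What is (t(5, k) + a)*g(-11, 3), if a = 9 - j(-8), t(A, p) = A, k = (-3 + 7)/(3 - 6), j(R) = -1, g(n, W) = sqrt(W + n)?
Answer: 30*I*sqrt(2) ≈ 42.426*I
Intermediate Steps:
k = -4/3 (k = 4/(-3) = 4*(-1/3) = -4/3 ≈ -1.3333)
a = 10 (a = 9 - 1*(-1) = 9 + 1 = 10)
(t(5, k) + a)*g(-11, 3) = (5 + 10)*sqrt(3 - 11) = 15*sqrt(-8) = 15*(2*I*sqrt(2)) = 30*I*sqrt(2)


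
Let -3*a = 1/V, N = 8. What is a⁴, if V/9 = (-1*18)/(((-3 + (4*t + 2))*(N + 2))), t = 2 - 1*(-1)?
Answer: 9150625/3486784401 ≈ 0.0026244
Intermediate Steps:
t = 3 (t = 2 + 1 = 3)
V = -81/55 (V = 9*((-1*18)/(((-3 + (4*3 + 2))*(8 + 2)))) = 9*(-18*1/(10*(-3 + (12 + 2)))) = 9*(-18*1/(10*(-3 + 14))) = 9*(-18/(11*10)) = 9*(-18/110) = 9*(-18*1/110) = 9*(-9/55) = -81/55 ≈ -1.4727)
a = 55/243 (a = -1/(3*(-81/55)) = -⅓*(-55/81) = 55/243 ≈ 0.22634)
a⁴ = (55/243)⁴ = 9150625/3486784401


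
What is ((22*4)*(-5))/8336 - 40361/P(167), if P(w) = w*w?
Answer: -43590057/29060338 ≈ -1.5000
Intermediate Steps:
P(w) = w²
((22*4)*(-5))/8336 - 40361/P(167) = ((22*4)*(-5))/8336 - 40361/(167²) = (88*(-5))*(1/8336) - 40361/27889 = -440*1/8336 - 40361*1/27889 = -55/1042 - 40361/27889 = -43590057/29060338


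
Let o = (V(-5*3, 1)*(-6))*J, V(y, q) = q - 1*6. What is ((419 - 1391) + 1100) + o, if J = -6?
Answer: -52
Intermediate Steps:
V(y, q) = -6 + q (V(y, q) = q - 6 = -6 + q)
o = -180 (o = ((-6 + 1)*(-6))*(-6) = -5*(-6)*(-6) = 30*(-6) = -180)
((419 - 1391) + 1100) + o = ((419 - 1391) + 1100) - 180 = (-972 + 1100) - 180 = 128 - 180 = -52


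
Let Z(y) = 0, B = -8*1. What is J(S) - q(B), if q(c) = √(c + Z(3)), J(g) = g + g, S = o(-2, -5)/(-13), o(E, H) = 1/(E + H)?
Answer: 2/91 - 2*I*√2 ≈ 0.021978 - 2.8284*I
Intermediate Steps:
B = -8
S = 1/91 (S = 1/(-2 - 5*(-13)) = -1/13/(-7) = -⅐*(-1/13) = 1/91 ≈ 0.010989)
J(g) = 2*g
q(c) = √c (q(c) = √(c + 0) = √c)
J(S) - q(B) = 2*(1/91) - √(-8) = 2/91 - 2*I*√2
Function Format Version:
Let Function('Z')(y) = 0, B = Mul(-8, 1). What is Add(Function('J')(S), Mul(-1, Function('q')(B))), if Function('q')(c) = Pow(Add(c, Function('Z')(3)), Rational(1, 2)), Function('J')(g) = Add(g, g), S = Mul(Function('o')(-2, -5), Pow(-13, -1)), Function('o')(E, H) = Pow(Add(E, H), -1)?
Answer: Add(Rational(2, 91), Mul(-2, I, Pow(2, Rational(1, 2)))) ≈ Add(0.021978, Mul(-2.8284, I))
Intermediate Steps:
B = -8
S = Rational(1, 91) (S = Mul(Pow(Add(-2, -5), -1), Pow(-13, -1)) = Mul(Pow(-7, -1), Rational(-1, 13)) = Mul(Rational(-1, 7), Rational(-1, 13)) = Rational(1, 91) ≈ 0.010989)
Function('J')(g) = Mul(2, g)
Function('q')(c) = Pow(c, Rational(1, 2)) (Function('q')(c) = Pow(Add(c, 0), Rational(1, 2)) = Pow(c, Rational(1, 2)))
Add(Function('J')(S), Mul(-1, Function('q')(B))) = Add(Mul(2, Rational(1, 91)), Mul(-1, Pow(-8, Rational(1, 2)))) = Add(Rational(2, 91), Mul(-1, Mul(2, I, Pow(2, Rational(1, 2))))) = Add(Rational(2, 91), Mul(-2, I, Pow(2, Rational(1, 2))))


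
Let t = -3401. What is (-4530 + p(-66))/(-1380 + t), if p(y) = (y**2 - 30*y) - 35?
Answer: -253/683 ≈ -0.37042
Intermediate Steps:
p(y) = -35 + y**2 - 30*y
(-4530 + p(-66))/(-1380 + t) = (-4530 + (-35 + (-66)**2 - 30*(-66)))/(-1380 - 3401) = (-4530 + (-35 + 4356 + 1980))/(-4781) = (-4530 + 6301)*(-1/4781) = 1771*(-1/4781) = -253/683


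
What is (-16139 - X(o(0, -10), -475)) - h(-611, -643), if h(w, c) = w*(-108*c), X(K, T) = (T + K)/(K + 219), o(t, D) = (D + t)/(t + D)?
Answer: 4665556187/110 ≈ 4.2414e+7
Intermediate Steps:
o(t, D) = 1 (o(t, D) = (D + t)/(D + t) = 1)
X(K, T) = (K + T)/(219 + K)
h(w, c) = -108*c*w
(-16139 - X(o(0, -10), -475)) - h(-611, -643) = (-16139 - (1 - 475)/(219 + 1)) - (-108)*(-643)*(-611) = (-16139 - (-474)/220) - 1*(-42430284) = (-16139 - (-474)/220) + 42430284 = (-16139 - 1*(-237/110)) + 42430284 = (-16139 + 237/110) + 42430284 = -1775053/110 + 42430284 = 4665556187/110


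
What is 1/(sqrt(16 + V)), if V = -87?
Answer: -I*sqrt(71)/71 ≈ -0.11868*I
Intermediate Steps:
1/(sqrt(16 + V)) = 1/(sqrt(16 - 87)) = 1/(sqrt(-71)) = 1/(I*sqrt(71)) = -I*sqrt(71)/71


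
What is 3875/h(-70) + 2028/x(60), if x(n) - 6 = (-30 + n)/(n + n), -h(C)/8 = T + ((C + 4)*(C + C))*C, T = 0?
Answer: 1678993187/5174400 ≈ 324.48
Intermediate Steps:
h(C) = -16*C²*(4 + C) (h(C) = -8*(0 + ((C + 4)*(C + C))*C) = -8*(0 + ((4 + C)*(2*C))*C) = -8*(0 + (2*C*(4 + C))*C) = -8*(0 + 2*C²*(4 + C)) = -16*C²*(4 + C))
x(n) = 6 + (-30 + n)/(2*n) (x(n) = 6 + (-30 + n)/(n + n) = 6 + (-30 + n)/((2*n)) = 6 + (-30 + n)*(1/(2*n)) = 6 + (-30 + n)/(2*n))
3875/h(-70) + 2028/x(60) = 3875/((16*(-70)²*(-4 - 1*(-70)))) + 2028/(13/2 - 15/60) = 3875/((16*4900*(-4 + 70))) + 2028/(13/2 - 15*1/60) = 3875/((16*4900*66)) + 2028/(13/2 - ¼) = 3875/5174400 + 2028/(25/4) = 3875*(1/5174400) + 2028*(4/25) = 155/206976 + 8112/25 = 1678993187/5174400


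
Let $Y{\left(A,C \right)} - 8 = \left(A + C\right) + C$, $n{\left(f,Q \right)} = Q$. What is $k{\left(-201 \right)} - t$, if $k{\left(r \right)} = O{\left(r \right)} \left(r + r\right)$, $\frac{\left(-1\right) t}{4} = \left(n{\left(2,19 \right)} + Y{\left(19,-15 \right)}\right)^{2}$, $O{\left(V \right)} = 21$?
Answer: $-7418$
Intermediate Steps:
$Y{\left(A,C \right)} = 8 + A + 2 C$ ($Y{\left(A,C \right)} = 8 + \left(\left(A + C\right) + C\right) = 8 + \left(A + 2 C\right) = 8 + A + 2 C$)
$t = -1024$ ($t = - 4 \left(19 + \left(8 + 19 + 2 \left(-15\right)\right)\right)^{2} = - 4 \left(19 + \left(8 + 19 - 30\right)\right)^{2} = - 4 \left(19 - 3\right)^{2} = - 4 \cdot 16^{2} = \left(-4\right) 256 = -1024$)
$k{\left(r \right)} = 42 r$ ($k{\left(r \right)} = 21 \left(r + r\right) = 21 \cdot 2 r = 42 r$)
$k{\left(-201 \right)} - t = 42 \left(-201\right) - -1024 = -8442 + 1024 = -7418$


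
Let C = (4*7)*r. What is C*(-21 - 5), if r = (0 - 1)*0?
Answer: 0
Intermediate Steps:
r = 0 (r = -1*0 = 0)
C = 0 (C = (4*7)*0 = 28*0 = 0)
C*(-21 - 5) = 0*(-21 - 5) = 0*(-26) = 0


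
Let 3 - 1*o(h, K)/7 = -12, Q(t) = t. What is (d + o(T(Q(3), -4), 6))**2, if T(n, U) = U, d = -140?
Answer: 1225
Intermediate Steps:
o(h, K) = 105 (o(h, K) = 21 - 7*(-12) = 21 + 84 = 105)
(d + o(T(Q(3), -4), 6))**2 = (-140 + 105)**2 = (-35)**2 = 1225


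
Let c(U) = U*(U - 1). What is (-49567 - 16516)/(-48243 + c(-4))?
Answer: 66083/48223 ≈ 1.3704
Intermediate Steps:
c(U) = U*(-1 + U)
(-49567 - 16516)/(-48243 + c(-4)) = (-49567 - 16516)/(-48243 - 4*(-1 - 4)) = -66083/(-48243 - 4*(-5)) = -66083/(-48243 + 20) = -66083/(-48223) = -66083*(-1/48223) = 66083/48223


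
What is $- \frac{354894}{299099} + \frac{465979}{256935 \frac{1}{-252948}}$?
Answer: $- \frac{11751476177783666}{25616333855} \approx -4.5875 \cdot 10^{5}$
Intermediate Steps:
$- \frac{354894}{299099} + \frac{465979}{256935 \frac{1}{-252948}} = \left(-354894\right) \frac{1}{299099} + \frac{465979}{256935 \left(- \frac{1}{252948}\right)} = - \frac{354894}{299099} + \frac{465979}{- \frac{85645}{84316}} = - \frac{354894}{299099} + 465979 \left(- \frac{84316}{85645}\right) = - \frac{354894}{299099} - \frac{39289485364}{85645} = - \frac{11751476177783666}{25616333855}$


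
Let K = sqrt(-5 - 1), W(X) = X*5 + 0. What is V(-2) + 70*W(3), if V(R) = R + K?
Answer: 1048 + I*sqrt(6) ≈ 1048.0 + 2.4495*I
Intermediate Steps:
W(X) = 5*X (W(X) = 5*X + 0 = 5*X)
K = I*sqrt(6) (K = sqrt(-6) = I*sqrt(6) ≈ 2.4495*I)
V(R) = R + I*sqrt(6)
V(-2) + 70*W(3) = (-2 + I*sqrt(6)) + 70*(5*3) = (-2 + I*sqrt(6)) + 70*15 = (-2 + I*sqrt(6)) + 1050 = 1048 + I*sqrt(6)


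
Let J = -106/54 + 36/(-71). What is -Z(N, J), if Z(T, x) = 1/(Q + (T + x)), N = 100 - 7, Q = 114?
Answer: -1917/392084 ≈ -0.0048893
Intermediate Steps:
N = 93
J = -4735/1917 (J = -106*1/54 + 36*(-1/71) = -53/27 - 36/71 = -4735/1917 ≈ -2.4700)
Z(T, x) = 1/(114 + T + x) (Z(T, x) = 1/(114 + (T + x)) = 1/(114 + T + x))
-Z(N, J) = -1/(114 + 93 - 4735/1917) = -1/392084/1917 = -1*1917/392084 = -1917/392084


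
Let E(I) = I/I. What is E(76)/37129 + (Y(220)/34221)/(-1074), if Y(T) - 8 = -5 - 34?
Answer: 37904353/1364615280666 ≈ 2.7777e-5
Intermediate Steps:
Y(T) = -31 (Y(T) = 8 + (-5 - 34) = 8 - 39 = -31)
E(I) = 1
E(76)/37129 + (Y(220)/34221)/(-1074) = 1/37129 - 31/34221/(-1074) = 1*(1/37129) - 31*1/34221*(-1/1074) = 1/37129 - 31/34221*(-1/1074) = 1/37129 + 31/36753354 = 37904353/1364615280666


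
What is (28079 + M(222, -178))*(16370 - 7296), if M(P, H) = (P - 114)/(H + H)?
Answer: 22675962296/89 ≈ 2.5479e+8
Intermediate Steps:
M(P, H) = (-114 + P)/(2*H) (M(P, H) = (-114 + P)/((2*H)) = (-114 + P)*(1/(2*H)) = (-114 + P)/(2*H))
(28079 + M(222, -178))*(16370 - 7296) = (28079 + (½)*(-114 + 222)/(-178))*(16370 - 7296) = (28079 + (½)*(-1/178)*108)*9074 = (28079 - 27/89)*9074 = (2499004/89)*9074 = 22675962296/89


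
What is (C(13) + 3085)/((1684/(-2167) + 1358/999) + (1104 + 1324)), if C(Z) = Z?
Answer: 3353326317/2628737497 ≈ 1.2756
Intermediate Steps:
(C(13) + 3085)/((1684/(-2167) + 1358/999) + (1104 + 1324)) = (13 + 3085)/((1684/(-2167) + 1358/999) + (1104 + 1324)) = 3098/((1684*(-1/2167) + 1358*(1/999)) + 2428) = 3098/((-1684/2167 + 1358/999) + 2428) = 3098/(1260470/2164833 + 2428) = 3098/(5257474994/2164833) = 3098*(2164833/5257474994) = 3353326317/2628737497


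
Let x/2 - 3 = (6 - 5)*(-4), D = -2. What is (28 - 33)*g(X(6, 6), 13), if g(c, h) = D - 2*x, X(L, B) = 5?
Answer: -10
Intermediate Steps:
x = -2 (x = 6 + 2*((6 - 5)*(-4)) = 6 + 2*(1*(-4)) = 6 + 2*(-4) = 6 - 8 = -2)
g(c, h) = 2 (g(c, h) = -2 - 2*(-2) = -2 + 4 = 2)
(28 - 33)*g(X(6, 6), 13) = (28 - 33)*2 = -5*2 = -10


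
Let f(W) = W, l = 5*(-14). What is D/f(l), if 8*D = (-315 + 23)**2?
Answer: -5329/35 ≈ -152.26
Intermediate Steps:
l = -70
D = 10658 (D = (-315 + 23)**2/8 = (1/8)*(-292)**2 = (1/8)*85264 = 10658)
D/f(l) = 10658/(-70) = 10658*(-1/70) = -5329/35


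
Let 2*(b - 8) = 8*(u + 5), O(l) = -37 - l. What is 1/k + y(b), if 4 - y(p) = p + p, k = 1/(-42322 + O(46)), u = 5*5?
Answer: -42657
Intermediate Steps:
u = 25
b = 128 (b = 8 + (8*(25 + 5))/2 = 8 + (8*30)/2 = 8 + (1/2)*240 = 8 + 120 = 128)
k = -1/42405 (k = 1/(-42322 + (-37 - 1*46)) = 1/(-42322 + (-37 - 46)) = 1/(-42322 - 83) = 1/(-42405) = -1/42405 ≈ -2.3582e-5)
y(p) = 4 - 2*p (y(p) = 4 - (p + p) = 4 - 2*p)
1/k + y(b) = 1/(-1/42405) + (4 - 2*128) = -42405 + (4 - 256) = -42405 - 252 = -42657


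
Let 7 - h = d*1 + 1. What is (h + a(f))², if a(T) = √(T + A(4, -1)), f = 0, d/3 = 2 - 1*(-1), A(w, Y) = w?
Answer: 1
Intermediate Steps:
d = 9 (d = 3*(2 - 1*(-1)) = 3*(2 + 1) = 3*3 = 9)
a(T) = √(4 + T) (a(T) = √(T + 4) = √(4 + T))
h = -3 (h = 7 - (9*1 + 1) = 7 - (9 + 1) = 7 - 1*10 = 7 - 10 = -3)
(h + a(f))² = (-3 + √(4 + 0))² = (-3 + √4)² = (-3 + 2)² = (-1)² = 1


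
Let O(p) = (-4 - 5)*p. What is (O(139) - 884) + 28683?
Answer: 26548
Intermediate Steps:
O(p) = -9*p
(O(139) - 884) + 28683 = (-9*139 - 884) + 28683 = (-1251 - 884) + 28683 = -2135 + 28683 = 26548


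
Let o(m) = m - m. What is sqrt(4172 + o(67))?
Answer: 2*sqrt(1043) ≈ 64.591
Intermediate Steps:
o(m) = 0
sqrt(4172 + o(67)) = sqrt(4172 + 0) = sqrt(4172) = 2*sqrt(1043)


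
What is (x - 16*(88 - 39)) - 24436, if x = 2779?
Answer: -22441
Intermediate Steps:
(x - 16*(88 - 39)) - 24436 = (2779 - 16*(88 - 39)) - 24436 = (2779 - 16*49) - 24436 = (2779 - 784) - 24436 = 1995 - 24436 = -22441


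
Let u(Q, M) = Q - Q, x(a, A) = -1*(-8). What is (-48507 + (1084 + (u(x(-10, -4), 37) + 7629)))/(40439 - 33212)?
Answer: -39794/7227 ≈ -5.5063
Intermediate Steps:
x(a, A) = 8
u(Q, M) = 0
(-48507 + (1084 + (u(x(-10, -4), 37) + 7629)))/(40439 - 33212) = (-48507 + (1084 + (0 + 7629)))/(40439 - 33212) = (-48507 + (1084 + 7629))/7227 = (-48507 + 8713)*(1/7227) = -39794*1/7227 = -39794/7227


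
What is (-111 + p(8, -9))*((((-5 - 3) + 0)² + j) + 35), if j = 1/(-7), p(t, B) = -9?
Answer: -83040/7 ≈ -11863.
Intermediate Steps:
j = -⅐ ≈ -0.14286
(-111 + p(8, -9))*((((-5 - 3) + 0)² + j) + 35) = (-111 - 9)*((((-5 - 3) + 0)² - ⅐) + 35) = -120*(((-8 + 0)² - ⅐) + 35) = -120*(((-8)² - ⅐) + 35) = -120*((64 - ⅐) + 35) = -120*(447/7 + 35) = -120*692/7 = -83040/7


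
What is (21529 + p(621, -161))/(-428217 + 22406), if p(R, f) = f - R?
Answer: -20747/405811 ≈ -0.051125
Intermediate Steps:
(21529 + p(621, -161))/(-428217 + 22406) = (21529 + (-161 - 1*621))/(-428217 + 22406) = (21529 + (-161 - 621))/(-405811) = (21529 - 782)*(-1/405811) = 20747*(-1/405811) = -20747/405811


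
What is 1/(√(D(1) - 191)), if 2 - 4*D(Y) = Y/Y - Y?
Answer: -I*√762/381 ≈ -0.072452*I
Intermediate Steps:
D(Y) = ¼ + Y/4 (D(Y) = ½ - (Y/Y - Y)/4 = ½ - (1 - Y)/4 = ½ + (-¼ + Y/4) = ¼ + Y/4)
1/(√(D(1) - 191)) = 1/(√((¼ + (¼)*1) - 191)) = 1/(√((¼ + ¼) - 191)) = 1/(√(½ - 191)) = 1/(√(-381/2)) = 1/(I*√762/2) = -I*√762/381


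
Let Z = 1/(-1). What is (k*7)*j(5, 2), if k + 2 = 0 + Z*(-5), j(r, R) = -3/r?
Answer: -63/5 ≈ -12.600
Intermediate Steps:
Z = -1
k = 3 (k = -2 + (0 - 1*(-5)) = -2 + (0 + 5) = -2 + 5 = 3)
(k*7)*j(5, 2) = (3*7)*(-3/5) = 21*(-3*1/5) = 21*(-3/5) = -63/5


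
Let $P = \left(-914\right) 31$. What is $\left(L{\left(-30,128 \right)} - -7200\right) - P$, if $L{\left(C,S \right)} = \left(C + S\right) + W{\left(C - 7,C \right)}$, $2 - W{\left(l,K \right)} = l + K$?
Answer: $35701$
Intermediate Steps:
$W{\left(l,K \right)} = 2 - K - l$ ($W{\left(l,K \right)} = 2 - \left(l + K\right) = 2 - \left(K + l\right) = 2 - K - l$)
$P = -28334$
$L{\left(C,S \right)} = 9 + S - C$ ($L{\left(C,S \right)} = \left(C + S\right) - \left(-2 - 7 + 2 C\right) = \left(C + S\right) - \left(-9 + 2 C\right) = 9 + S - C$)
$\left(L{\left(-30,128 \right)} - -7200\right) - P = \left(\left(9 + 128 - -30\right) - -7200\right) - -28334 = \left(\left(9 + 128 + 30\right) + 7200\right) + 28334 = \left(167 + 7200\right) + 28334 = 7367 + 28334 = 35701$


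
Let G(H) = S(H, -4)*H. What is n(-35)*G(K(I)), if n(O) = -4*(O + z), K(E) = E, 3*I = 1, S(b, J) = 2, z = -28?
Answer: 168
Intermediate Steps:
I = ⅓ (I = (⅓)*1 = ⅓ ≈ 0.33333)
n(O) = 112 - 4*O (n(O) = -4*(O - 28) = -4*(-28 + O) = 112 - 4*O)
G(H) = 2*H
n(-35)*G(K(I)) = (112 - 4*(-35))*(2*(⅓)) = (112 + 140)*(⅔) = 252*(⅔) = 168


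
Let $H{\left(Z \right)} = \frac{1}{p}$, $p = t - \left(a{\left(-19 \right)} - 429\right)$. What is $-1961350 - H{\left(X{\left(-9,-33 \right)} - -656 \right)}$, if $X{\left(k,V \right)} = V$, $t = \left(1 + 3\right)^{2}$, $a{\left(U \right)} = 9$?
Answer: $- \frac{855148601}{436} \approx -1.9614 \cdot 10^{6}$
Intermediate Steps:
$t = 16$ ($t = 4^{2} = 16$)
$p = 436$ ($p = 16 - \left(9 - 429\right) = 16 - -420 = 16 + 420 = 436$)
$H{\left(Z \right)} = \frac{1}{436}$
$-1961350 - H{\left(X{\left(-9,-33 \right)} - -656 \right)} = -1961350 - \frac{1}{436} = - \frac{855148601}{436}$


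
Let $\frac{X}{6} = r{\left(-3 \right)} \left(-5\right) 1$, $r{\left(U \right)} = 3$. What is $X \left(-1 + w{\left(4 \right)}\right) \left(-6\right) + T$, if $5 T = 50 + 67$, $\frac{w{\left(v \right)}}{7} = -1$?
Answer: $- \frac{21483}{5} \approx -4296.6$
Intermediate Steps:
$w{\left(v \right)} = -7$ ($w{\left(v \right)} = 7 \left(-1\right) = -7$)
$X = -90$ ($X = 6 \cdot 3 \left(-5\right) 1 = 6 \left(\left(-15\right) 1\right) = 6 \left(-15\right) = -90$)
$T = \frac{117}{5}$ ($T = \frac{50 + 67}{5} = \frac{1}{5} \cdot 117 = \frac{117}{5} \approx 23.4$)
$X \left(-1 + w{\left(4 \right)}\right) \left(-6\right) + T = - 90 \left(-1 - 7\right) \left(-6\right) + \frac{117}{5} = - 90 \left(\left(-8\right) \left(-6\right)\right) + \frac{117}{5} = \left(-90\right) 48 + \frac{117}{5} = -4320 + \frac{117}{5} = - \frac{21483}{5}$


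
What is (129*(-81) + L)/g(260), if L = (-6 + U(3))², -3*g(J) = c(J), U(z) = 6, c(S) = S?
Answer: 31347/260 ≈ 120.57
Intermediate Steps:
g(J) = -J/3
L = 0 (L = (-6 + 6)² = 0² = 0)
(129*(-81) + L)/g(260) = (129*(-81) + 0)/((-⅓*260)) = (-10449 + 0)/(-260/3) = -10449*(-3/260) = 31347/260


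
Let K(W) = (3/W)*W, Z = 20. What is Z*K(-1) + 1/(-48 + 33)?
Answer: 899/15 ≈ 59.933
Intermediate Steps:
K(W) = 3
Z*K(-1) + 1/(-48 + 33) = 20*3 + 1/(-48 + 33) = 60 + 1/(-15) = 60 - 1/15 = 899/15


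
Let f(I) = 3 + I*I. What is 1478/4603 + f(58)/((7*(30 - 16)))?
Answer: 2234735/64442 ≈ 34.678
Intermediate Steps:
f(I) = 3 + I**2
1478/4603 + f(58)/((7*(30 - 16))) = 1478/4603 + (3 + 58**2)/((7*(30 - 16))) = 1478*(1/4603) + (3 + 3364)/((7*14)) = 1478/4603 + 3367/98 = 1478/4603 + 3367*(1/98) = 1478/4603 + 481/14 = 2234735/64442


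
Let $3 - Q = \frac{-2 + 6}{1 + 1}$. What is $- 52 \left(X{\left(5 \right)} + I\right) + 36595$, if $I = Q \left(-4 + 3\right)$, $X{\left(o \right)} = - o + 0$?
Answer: $36907$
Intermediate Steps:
$Q = 1$ ($Q = 3 - \frac{-2 + 6}{1 + 1} = 3 - \frac{4}{2} = 3 - 4 \cdot \frac{1}{2} = 3 - 2 = 1$)
$X{\left(o \right)} = - o$
$I = -1$ ($I = 1 \left(-4 + 3\right) = 1 \left(-1\right) = -1$)
$- 52 \left(X{\left(5 \right)} + I\right) + 36595 = - 52 \left(\left(-1\right) 5 - 1\right) + 36595 = - 52 \left(-5 - 1\right) + 36595 = \left(-52\right) \left(-6\right) + 36595 = 312 + 36595 = 36907$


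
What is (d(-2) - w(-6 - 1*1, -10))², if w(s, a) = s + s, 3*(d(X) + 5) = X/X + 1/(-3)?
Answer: 6889/81 ≈ 85.049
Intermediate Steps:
d(X) = -43/9 (d(X) = -5 + (X/X + 1/(-3))/3 = -5 + (1 + 1*(-⅓))/3 = -5 + (1 - ⅓)/3 = -5 + (⅓)*(⅔) = -5 + 2/9 = -43/9)
w(s, a) = 2*s
(d(-2) - w(-6 - 1*1, -10))² = (-43/9 - 2*(-6 - 1*1))² = (-43/9 - 2*(-6 - 1))² = (-43/9 - 2*(-7))² = (-43/9 - 1*(-14))² = (-43/9 + 14)² = (83/9)² = 6889/81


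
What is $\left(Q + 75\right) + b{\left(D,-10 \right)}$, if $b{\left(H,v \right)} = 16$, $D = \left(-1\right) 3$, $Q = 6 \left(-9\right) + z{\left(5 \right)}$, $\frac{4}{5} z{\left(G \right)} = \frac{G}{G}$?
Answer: $\frac{153}{4} \approx 38.25$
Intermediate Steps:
$z{\left(G \right)} = \frac{5}{4}$ ($z{\left(G \right)} = \frac{5 \frac{G}{G}}{4} = \frac{5}{4} \cdot 1 = \frac{5}{4}$)
$Q = - \frac{211}{4}$ ($Q = 6 \left(-9\right) + \frac{5}{4} = -54 + \frac{5}{4} = - \frac{211}{4} \approx -52.75$)
$D = -3$
$\left(Q + 75\right) + b{\left(D,-10 \right)} = \left(- \frac{211}{4} + 75\right) + 16 = \frac{89}{4} + 16 = \frac{153}{4}$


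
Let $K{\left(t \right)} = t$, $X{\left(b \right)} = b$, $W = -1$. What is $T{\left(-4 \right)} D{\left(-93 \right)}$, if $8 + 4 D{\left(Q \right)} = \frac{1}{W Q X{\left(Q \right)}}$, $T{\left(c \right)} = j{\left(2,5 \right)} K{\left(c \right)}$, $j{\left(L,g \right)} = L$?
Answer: $\frac{138386}{8649} \approx 16.0$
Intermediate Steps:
$T{\left(c \right)} = 2 c$
$D{\left(Q \right)} = -2 - \frac{1}{4 Q^{2}}$ ($D{\left(Q \right)} = -2 + \frac{1}{4 - Q Q} = -2 + \frac{1}{4 \left(- Q^{2}\right)} = -2 + \frac{\left(-1\right) \frac{1}{Q^{2}}}{4} = -2 - \frac{1}{4 Q^{2}}$)
$T{\left(-4 \right)} D{\left(-93 \right)} = 2 \left(-4\right) \left(-2 - \frac{1}{4 \cdot 8649}\right) = - 8 \left(-2 - \frac{1}{34596}\right) = \left(-8\right) \left(- \frac{69193}{34596}\right) = \frac{138386}{8649}$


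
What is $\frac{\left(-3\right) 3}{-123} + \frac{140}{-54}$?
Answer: $- \frac{2789}{1107} \approx -2.5194$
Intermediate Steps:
$\frac{\left(-3\right) 3}{-123} + \frac{140}{-54} = \left(-9\right) \left(- \frac{1}{123}\right) + 140 \left(- \frac{1}{54}\right) = \frac{3}{41} - \frac{70}{27} = - \frac{2789}{1107}$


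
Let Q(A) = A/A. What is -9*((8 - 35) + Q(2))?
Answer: 234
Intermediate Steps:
Q(A) = 1
-9*((8 - 35) + Q(2)) = -9*((8 - 35) + 1) = -9*(-27 + 1) = -9*(-26) = 234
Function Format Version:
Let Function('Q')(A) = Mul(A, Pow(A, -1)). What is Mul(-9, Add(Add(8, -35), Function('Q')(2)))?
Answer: 234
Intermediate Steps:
Function('Q')(A) = 1
Mul(-9, Add(Add(8, -35), Function('Q')(2))) = Mul(-9, Add(Add(8, -35), 1)) = Mul(-9, Add(-27, 1)) = Mul(-9, -26) = 234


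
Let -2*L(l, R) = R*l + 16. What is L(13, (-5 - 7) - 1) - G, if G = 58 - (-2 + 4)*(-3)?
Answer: 25/2 ≈ 12.500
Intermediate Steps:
L(l, R) = -8 - R*l/2 (L(l, R) = -(R*l + 16)/2 = -(16 + R*l)/2 = -8 - R*l/2)
G = 64 (G = 58 - 2*(-3) = 58 - 1*(-6) = 58 + 6 = 64)
L(13, (-5 - 7) - 1) - G = (-8 - ½*((-5 - 7) - 1)*13) - 1*64 = (-8 - ½*(-12 - 1)*13) - 64 = (-8 - ½*(-13)*13) - 64 = (-8 + 169/2) - 64 = 153/2 - 64 = 25/2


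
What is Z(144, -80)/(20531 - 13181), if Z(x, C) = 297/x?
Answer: 11/39200 ≈ 0.00028061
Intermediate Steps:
Z(144, -80)/(20531 - 13181) = (297/144)/(20531 - 13181) = (297*(1/144))/7350 = (33/16)*(1/7350) = 11/39200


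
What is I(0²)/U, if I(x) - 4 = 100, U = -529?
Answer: -104/529 ≈ -0.19660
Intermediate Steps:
I(x) = 104 (I(x) = 4 + 100 = 104)
I(0²)/U = 104/(-529) = 104*(-1/529) = -104/529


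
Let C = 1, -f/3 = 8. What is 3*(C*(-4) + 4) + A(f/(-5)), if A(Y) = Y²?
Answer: 576/25 ≈ 23.040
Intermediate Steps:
f = -24 (f = -3*8 = -24)
3*(C*(-4) + 4) + A(f/(-5)) = 3*(1*(-4) + 4) + (-24/(-5))² = 3*(-4 + 4) + (-24*(-⅕))² = 3*0 + (24/5)² = 0 + 576/25 = 576/25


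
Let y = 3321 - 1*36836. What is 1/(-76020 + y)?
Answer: -1/109535 ≈ -9.1295e-6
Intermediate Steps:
y = -33515 (y = 3321 - 36836 = -33515)
1/(-76020 + y) = 1/(-76020 - 33515) = 1/(-109535) = -1/109535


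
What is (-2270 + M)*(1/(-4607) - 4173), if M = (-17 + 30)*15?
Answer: 39891899900/4607 ≈ 8.6590e+6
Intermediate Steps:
M = 195 (M = 13*15 = 195)
(-2270 + M)*(1/(-4607) - 4173) = (-2270 + 195)*(1/(-4607) - 4173) = -2075*(-1/4607 - 4173) = -2075*(-19225012/4607) = 39891899900/4607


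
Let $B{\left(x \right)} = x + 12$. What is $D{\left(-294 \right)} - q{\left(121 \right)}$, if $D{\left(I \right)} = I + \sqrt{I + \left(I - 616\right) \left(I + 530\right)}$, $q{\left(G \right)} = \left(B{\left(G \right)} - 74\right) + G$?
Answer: $-474 + i \sqrt{215054} \approx -474.0 + 463.74 i$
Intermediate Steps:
$B{\left(x \right)} = 12 + x$
$q{\left(G \right)} = -62 + 2 G$ ($q{\left(G \right)} = \left(\left(12 + G\right) - 74\right) + G = \left(-62 + G\right) + G = -62 + 2 G$)
$D{\left(I \right)} = I + \sqrt{I + \left(-616 + I\right) \left(530 + I\right)}$
$D{\left(-294 \right)} - q{\left(121 \right)} = \left(-294 + \sqrt{-326480 + \left(-294\right)^{2} - -24990}\right) - \left(-62 + 2 \cdot 121\right) = \left(-294 + \sqrt{-326480 + 86436 + 24990}\right) - \left(-62 + 242\right) = \left(-294 + \sqrt{-215054}\right) - 180 = \left(-294 + i \sqrt{215054}\right) - 180 = -474 + i \sqrt{215054}$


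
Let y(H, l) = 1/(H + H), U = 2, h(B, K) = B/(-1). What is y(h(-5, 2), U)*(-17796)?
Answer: -8898/5 ≈ -1779.6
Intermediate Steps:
h(B, K) = -B (h(B, K) = B*(-1) = -B)
y(H, l) = 1/(2*H)
y(h(-5, 2), U)*(-17796) = (1/(2*((-1*(-5)))))*(-17796) = ((1/2)/5)*(-17796) = ((1/2)*(1/5))*(-17796) = (1/10)*(-17796) = -8898/5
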